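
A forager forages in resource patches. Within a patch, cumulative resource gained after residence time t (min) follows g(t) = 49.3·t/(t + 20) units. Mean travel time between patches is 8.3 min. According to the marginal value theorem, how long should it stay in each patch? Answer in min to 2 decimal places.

12.88 min

Optimal t* satisfies g'(t*) = g(t*)/(T + t*).
g'(t) = 49.3·20/(t + 20)². Setting 49.3·20/(t+20)² = 49.3t/[(t+20)(8.3+t)] gives 20(8.3+t) = t(t+20), so t² = 20×8.3 = 166.
t* = √166 = 12.88 min.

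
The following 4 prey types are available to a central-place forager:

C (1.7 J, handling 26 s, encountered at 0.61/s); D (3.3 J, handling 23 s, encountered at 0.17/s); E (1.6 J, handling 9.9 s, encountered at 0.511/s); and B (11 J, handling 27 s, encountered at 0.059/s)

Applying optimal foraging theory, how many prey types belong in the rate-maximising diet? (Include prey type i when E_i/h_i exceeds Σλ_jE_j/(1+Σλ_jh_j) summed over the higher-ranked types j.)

1

E/h in descending order: B 0.407, E 0.162, D 0.143, C 0.0654 J/s. The optimal diet is the largest prefix of this list for which every included type satisfies E_i/h_i > R on the types above it.
Rate on top 1: 0.2503. E: 0.162 < 0.2503 → exclude; stop.
Optimal diet: B — 1 of 4 types.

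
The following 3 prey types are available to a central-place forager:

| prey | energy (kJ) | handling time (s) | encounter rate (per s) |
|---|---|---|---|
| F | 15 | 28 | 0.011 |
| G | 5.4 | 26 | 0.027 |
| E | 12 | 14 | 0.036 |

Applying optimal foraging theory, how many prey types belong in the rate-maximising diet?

E/h in descending order: E 0.857, F 0.536, G 0.208 kJ/s. The optimal diet is the largest prefix of this list for which every included type satisfies E_i/h_i > R on the types above it.
Rate on top 1: 0.2872. F: 0.536 > 0.2872 → include.
Rate on top 2: 0.3295. G: 0.208 < 0.3295 → exclude; stop.
Optimal diet: E, F — 2 of 3 types.

2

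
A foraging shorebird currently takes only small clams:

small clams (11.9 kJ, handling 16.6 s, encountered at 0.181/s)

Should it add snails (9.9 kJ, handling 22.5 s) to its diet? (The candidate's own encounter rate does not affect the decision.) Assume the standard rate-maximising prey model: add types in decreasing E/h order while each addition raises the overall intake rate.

Intake rate on the current diet: R = (0.181×11.9) / (1 + 0.181×16.6) = 2.154/4.005 = 0.5379 kJ/s.
snails: E/h = 9.9/22.5 = 0.44 kJ/s.
Since 0.44 < R, time spent handling snails is better spent searching.

No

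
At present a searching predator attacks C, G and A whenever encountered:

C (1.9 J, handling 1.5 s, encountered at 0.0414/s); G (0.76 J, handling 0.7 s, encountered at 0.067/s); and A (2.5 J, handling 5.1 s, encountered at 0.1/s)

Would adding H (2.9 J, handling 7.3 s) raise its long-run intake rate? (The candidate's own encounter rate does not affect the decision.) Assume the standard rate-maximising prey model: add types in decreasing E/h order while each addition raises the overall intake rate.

Yes

On C, G and A alone, R = ΣλE/(1+Σλh) = 0.3796/1.619 = 0.2345 J/s.
H: E/h = 2.9/7.3 = 0.3973 J/s.
Since 0.3973 > R, including H increases the long-run rate.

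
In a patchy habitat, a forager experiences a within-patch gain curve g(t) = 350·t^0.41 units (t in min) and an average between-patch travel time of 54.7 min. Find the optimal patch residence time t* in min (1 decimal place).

By the marginal value theorem, leave when the instantaneous gain rate g'(t) equals the habitat-wide average g(t)/(T + t).
g'(t) = 0.41·350·t^-0.59. Setting 0.41·350·t^-0.59 = 350·t^0.41/(54.7+t) gives 0.41(54.7+t) = t, so 0.59·t = 0.41×54.7.
t* = 0.41×54.7/0.59 = 38.01 min.

38.0 min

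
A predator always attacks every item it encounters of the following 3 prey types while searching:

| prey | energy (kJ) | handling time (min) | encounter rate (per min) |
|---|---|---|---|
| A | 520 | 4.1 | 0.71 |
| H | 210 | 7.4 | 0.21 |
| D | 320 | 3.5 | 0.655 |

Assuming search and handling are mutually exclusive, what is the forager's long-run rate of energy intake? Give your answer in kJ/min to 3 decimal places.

80.296 kJ/min

Energy encountered per unit search time: 0.71×520 + 0.21×210 + 0.655×320 = 622.9 kJ/min.
Handling time per unit search time: 0.71×4.1 + 0.21×7.4 + 0.655×3.5 = 6.757.
Rate = 622.9/(1 + 6.757) = 80.3 kJ/min.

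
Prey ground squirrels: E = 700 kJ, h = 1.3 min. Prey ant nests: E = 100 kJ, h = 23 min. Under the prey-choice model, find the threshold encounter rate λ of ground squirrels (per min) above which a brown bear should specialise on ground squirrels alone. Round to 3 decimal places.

At the threshold, the rate on ground squirrels alone equals the profitability of ant nests: λ·700/(1 + λ·1.3) = 100/23 = 4.348.
Rearranging, λ(700 − 4.348×1.3) = 4.348, so λ = 4.348/694.3 = 0.006262 per min.

0.006 per min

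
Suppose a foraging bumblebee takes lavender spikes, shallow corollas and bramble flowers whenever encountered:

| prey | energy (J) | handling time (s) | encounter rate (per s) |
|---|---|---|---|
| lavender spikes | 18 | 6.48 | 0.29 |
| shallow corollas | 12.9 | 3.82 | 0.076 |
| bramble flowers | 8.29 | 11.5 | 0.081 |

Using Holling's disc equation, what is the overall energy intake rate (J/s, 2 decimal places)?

1.68 J/s

R = (0.29×18 + 0.076×12.9 + 0.081×8.29) / (1 + 0.29×6.48 + 0.076×3.82 + 0.081×11.5) = 6.872/4.101 = 1.676 J/s.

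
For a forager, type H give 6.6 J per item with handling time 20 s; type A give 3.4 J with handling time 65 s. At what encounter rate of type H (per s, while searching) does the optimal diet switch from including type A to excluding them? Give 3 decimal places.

0.009 per s

The zero-one rule: include type A iff E₂/h₂ > λE₁/(1+λh₁). Equality gives the switch point.
λE₁h₂ = E₂ + λE₂h₁ ⇒ λ = E₂/(E₁h₂ − E₂h₁) = 3.4/(429 − 68) = 0.009418 per s.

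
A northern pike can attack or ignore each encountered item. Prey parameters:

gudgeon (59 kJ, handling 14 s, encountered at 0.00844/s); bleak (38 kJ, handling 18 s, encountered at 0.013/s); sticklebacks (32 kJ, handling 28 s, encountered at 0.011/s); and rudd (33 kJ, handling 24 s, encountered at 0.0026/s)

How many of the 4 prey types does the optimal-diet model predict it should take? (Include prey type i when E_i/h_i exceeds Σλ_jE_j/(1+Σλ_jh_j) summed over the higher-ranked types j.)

Profitabilities (E/h, kJ/s): gudgeon 4.21, bleak 2.11, rudd 1.38, sticklebacks 1.14. Add prey in this order while the next type's profitability exceeds the intake rate on those already taken.
Rate on top 1: 0.4453. bleak: 2.11 > 0.4453 → include.
Rate on top 2: 0.7336. rudd: 1.38 > 0.7336 → include.
Rate on top 3: 0.7619. sticklebacks: 1.14 > 0.7619 → include.
Optimal diet: gudgeon, bleak, rudd, sticklebacks — 4 of 4 types.

4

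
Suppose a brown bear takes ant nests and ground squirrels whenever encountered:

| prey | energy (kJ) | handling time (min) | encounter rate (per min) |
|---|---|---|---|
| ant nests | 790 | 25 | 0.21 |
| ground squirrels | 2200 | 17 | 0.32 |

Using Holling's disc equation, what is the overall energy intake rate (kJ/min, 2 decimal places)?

74.41 kJ/min

R = (0.21×790 + 0.32×2200) / (1 + 0.21×25 + 0.32×17) = 869.9/11.69 = 74.41 kJ/min.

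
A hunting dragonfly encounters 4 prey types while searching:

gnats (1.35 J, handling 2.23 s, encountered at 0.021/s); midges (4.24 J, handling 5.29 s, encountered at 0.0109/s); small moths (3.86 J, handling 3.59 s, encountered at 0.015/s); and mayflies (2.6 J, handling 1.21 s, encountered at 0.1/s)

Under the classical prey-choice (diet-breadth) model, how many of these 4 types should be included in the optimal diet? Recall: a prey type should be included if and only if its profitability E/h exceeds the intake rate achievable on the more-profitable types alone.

4

Profitabilities (E/h, J/s): mayflies 2.15, small moths 1.08, midges 0.802, gnats 0.605. Add prey in this order while the next type's profitability exceeds the intake rate on those already taken.
Rate on top 1: 0.2319. small moths: 1.08 > 0.2319 → include.
Rate on top 2: 0.2706. midges: 0.802 > 0.2706 → include.
Rate on top 3: 0.2954. gnats: 0.605 > 0.2954 → include.
Optimal diet: mayflies, small moths, midges, gnats — 4 of 4 types.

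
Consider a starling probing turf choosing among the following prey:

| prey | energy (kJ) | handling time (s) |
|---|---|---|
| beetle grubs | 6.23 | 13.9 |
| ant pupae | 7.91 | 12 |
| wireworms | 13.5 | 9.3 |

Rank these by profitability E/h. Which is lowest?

In descending order of E/h:
wireworms: 13.5/9.3 = 1.45 kJ/s
ant pupae: 7.91/12 = 0.659 kJ/s
beetle grubs: 6.23/13.9 = 0.448 kJ/s

beetle grubs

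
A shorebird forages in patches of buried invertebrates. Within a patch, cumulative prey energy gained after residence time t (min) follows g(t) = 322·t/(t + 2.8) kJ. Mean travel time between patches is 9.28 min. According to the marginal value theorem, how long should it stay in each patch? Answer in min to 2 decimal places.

5.10 min

Optimal t* satisfies g'(t*) = g(t*)/(T + t*).
g'(t) = 322·2.8/(t + 2.8)². Setting 322·2.8/(t+2.8)² = 322t/[(t+2.8)(9.28+t)] gives 2.8(9.28+t) = t(t+2.8), so t² = 2.8×9.28 = 25.98.
t* = √25.98 = 5.097 min.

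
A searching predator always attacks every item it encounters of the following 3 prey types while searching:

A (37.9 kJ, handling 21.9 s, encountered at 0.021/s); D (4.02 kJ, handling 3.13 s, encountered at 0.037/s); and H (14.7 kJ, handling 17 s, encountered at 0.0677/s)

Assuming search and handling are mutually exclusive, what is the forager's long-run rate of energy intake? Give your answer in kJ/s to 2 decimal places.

0.71 kJ/s

Energy encountered per unit search time: 0.021×37.9 + 0.037×4.02 + 0.0677×14.7 = 1.94 kJ/s.
Handling time per unit search time: 0.021×21.9 + 0.037×3.13 + 0.0677×17 = 1.727.
Rate = 1.94/(1 + 1.727) = 0.7114 kJ/s.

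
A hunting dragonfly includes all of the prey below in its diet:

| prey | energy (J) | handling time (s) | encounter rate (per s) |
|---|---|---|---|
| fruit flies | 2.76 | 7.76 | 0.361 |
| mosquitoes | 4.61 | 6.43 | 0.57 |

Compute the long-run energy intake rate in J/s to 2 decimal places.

R = (0.361×2.76 + 0.57×4.61) / (1 + 0.361×7.76 + 0.57×6.43) = 3.624/7.466 = 0.4854 J/s.

0.49 J/s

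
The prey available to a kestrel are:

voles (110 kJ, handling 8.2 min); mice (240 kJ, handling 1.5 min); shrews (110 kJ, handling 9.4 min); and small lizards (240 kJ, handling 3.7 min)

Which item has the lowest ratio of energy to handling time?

shrews

In descending order of E/h:
mice: 240/1.5 = 160 kJ/min
small lizards: 240/3.7 = 64.9 kJ/min
voles: 110/8.2 = 13.4 kJ/min
shrews: 110/9.4 = 11.7 kJ/min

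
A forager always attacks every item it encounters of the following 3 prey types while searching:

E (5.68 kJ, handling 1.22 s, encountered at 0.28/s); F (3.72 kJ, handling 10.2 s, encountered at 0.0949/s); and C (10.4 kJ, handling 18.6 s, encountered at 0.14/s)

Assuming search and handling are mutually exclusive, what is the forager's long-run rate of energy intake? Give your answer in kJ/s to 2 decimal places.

R = (0.28×5.68 + 0.0949×3.72 + 0.14×10.4) / (1 + 0.28×1.22 + 0.0949×10.2 + 0.14×18.6) = 3.399/4.914 = 0.6918 kJ/s.

0.69 kJ/s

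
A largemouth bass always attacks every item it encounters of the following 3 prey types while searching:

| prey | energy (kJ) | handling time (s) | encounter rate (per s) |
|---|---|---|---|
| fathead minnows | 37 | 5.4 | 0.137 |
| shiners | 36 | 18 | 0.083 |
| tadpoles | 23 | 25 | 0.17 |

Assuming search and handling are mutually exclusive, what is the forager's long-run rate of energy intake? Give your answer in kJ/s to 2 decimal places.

1.60 kJ/s

R = (0.137×37 + 0.083×36 + 0.17×23) / (1 + 0.137×5.4 + 0.083×18 + 0.17×25) = 11.97/7.484 = 1.599 kJ/s.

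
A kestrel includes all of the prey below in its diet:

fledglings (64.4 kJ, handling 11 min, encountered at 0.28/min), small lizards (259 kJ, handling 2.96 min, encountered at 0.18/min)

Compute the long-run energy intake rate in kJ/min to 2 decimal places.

R = (0.28×64.4 + 0.18×259) / (1 + 0.28×11 + 0.18×2.96) = 64.65/4.613 = 14.02 kJ/min.

14.02 kJ/min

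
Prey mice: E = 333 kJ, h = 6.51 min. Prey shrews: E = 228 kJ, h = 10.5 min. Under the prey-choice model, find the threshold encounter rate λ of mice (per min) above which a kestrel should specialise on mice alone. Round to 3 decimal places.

The zero-one rule: include shrews iff E₂/h₂ > λE₁/(1+λh₁). Equality gives the switch point.
λE₁h₂ = E₂ + λE₂h₁ ⇒ λ = E₂/(E₁h₂ − E₂h₁) = 228/(3496 − 1484) = 0.1133 per min.

0.113 per min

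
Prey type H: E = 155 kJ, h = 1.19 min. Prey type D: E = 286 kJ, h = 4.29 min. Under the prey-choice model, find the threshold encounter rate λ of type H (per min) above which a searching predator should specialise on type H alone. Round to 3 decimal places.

The zero-one rule: include type D iff E₂/h₂ > λE₁/(1+λh₁). Equality gives the switch point.
λE₁h₂ = E₂ + λE₂h₁ ⇒ λ = E₂/(E₁h₂ − E₂h₁) = 286/(665 − 340.3) = 0.8811 per min.

0.881 per min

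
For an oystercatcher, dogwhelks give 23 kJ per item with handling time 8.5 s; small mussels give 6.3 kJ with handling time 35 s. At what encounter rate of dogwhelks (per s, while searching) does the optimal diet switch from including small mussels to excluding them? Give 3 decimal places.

0.008 per s

Drop small mussels once their profitability E₂/h₂ falls below the rate achievable on dogwhelks alone: E₂/h₂ = λE₁/(1 + λh₁).
Solve for λ: λE₁h₂ = E₂(1 + λh₁) → λ(E₁h₂ − E₂h₁) = E₂ → λ = E₂/(E₁h₂ − E₂h₁).
λ = 6.3/(23×35 − 6.3×8.5) = 6.3/751.5 = 0.008384 per s.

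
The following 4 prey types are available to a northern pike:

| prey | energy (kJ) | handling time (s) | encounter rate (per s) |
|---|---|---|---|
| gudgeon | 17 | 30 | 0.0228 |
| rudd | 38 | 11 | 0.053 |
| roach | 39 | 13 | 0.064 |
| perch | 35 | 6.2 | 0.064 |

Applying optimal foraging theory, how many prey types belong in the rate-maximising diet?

E/h in descending order: perch 5.65, rudd 3.45, roach 3, gudgeon 0.567 kJ/s. The optimal diet is the largest prefix of this list for which every included type satisfies E_i/h_i > R on the types above it.
Rate on top 1: 1.604. rudd: 3.45 > 1.604 → include.
Rate on top 2: 2.149. roach: 3 > 2.149 → include.
Rate on top 3: 2.401. gudgeon: 0.567 < 2.401 → exclude; stop.
Optimal diet: perch, rudd, roach — 3 of 4 types.

3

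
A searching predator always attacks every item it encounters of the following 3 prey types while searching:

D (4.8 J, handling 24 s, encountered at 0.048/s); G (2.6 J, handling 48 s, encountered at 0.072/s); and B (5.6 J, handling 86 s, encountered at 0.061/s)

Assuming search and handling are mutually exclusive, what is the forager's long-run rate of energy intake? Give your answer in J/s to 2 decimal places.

R = (0.048×4.8 + 0.072×2.6 + 0.061×5.6) / (1 + 0.048×24 + 0.072×48 + 0.061×86) = 0.7592/10.85 = 0.06995 J/s.

0.07 J/s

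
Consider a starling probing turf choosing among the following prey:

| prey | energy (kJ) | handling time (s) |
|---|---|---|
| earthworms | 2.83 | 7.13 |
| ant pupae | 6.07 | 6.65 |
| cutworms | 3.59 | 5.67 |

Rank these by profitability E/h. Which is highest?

ant pupae

Profitability E/h (kJ/s): earthworms = 2.83/7.13 = 0.397, ant pupae = 6.07/6.65 = 0.913, cutworms = 3.59/5.67 = 0.633.
Ranked: ant pupae > cutworms > earthworms.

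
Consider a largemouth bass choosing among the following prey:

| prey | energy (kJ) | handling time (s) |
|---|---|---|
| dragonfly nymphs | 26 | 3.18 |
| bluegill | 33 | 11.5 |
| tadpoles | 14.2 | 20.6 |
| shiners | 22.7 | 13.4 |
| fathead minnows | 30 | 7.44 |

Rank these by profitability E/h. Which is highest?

In descending order of E/h:
dragonfly nymphs: 26/3.18 = 8.18 kJ/s
fathead minnows: 30/7.44 = 4.03 kJ/s
bluegill: 33/11.5 = 2.87 kJ/s
shiners: 22.7/13.4 = 1.69 kJ/s
tadpoles: 14.2/20.6 = 0.689 kJ/s

dragonfly nymphs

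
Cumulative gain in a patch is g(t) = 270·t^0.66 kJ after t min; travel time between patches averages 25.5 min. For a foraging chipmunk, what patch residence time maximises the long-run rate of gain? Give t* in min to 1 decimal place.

49.5 min

By the marginal value theorem, leave when the instantaneous gain rate g'(t) equals the habitat-wide average g(t)/(T + t).
g'(t) = 0.66·270·t^-0.34. Setting 0.66·270·t^-0.34 = 270·t^0.66/(25.5+t) gives 0.66(25.5+t) = t, so 0.34·t = 0.66×25.5.
t* = 0.66×25.5/0.34 = 49.5 min.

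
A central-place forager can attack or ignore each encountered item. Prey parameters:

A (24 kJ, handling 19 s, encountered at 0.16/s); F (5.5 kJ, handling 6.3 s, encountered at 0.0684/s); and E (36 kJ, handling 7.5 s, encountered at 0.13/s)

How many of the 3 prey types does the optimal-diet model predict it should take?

E/h in descending order: E 4.8, A 1.26, F 0.873 kJ/s. The optimal diet is the largest prefix of this list for which every included type satisfies E_i/h_i > R on the types above it.
Rate on top 1: 2.37. A: 1.26 < 2.37 → exclude; stop.
Optimal diet: E — 1 of 3 types.

1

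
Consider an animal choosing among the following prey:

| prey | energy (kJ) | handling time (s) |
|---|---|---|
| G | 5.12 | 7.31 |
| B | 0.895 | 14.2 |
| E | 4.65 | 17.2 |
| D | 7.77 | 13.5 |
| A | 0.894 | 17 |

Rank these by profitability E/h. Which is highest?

Profitability E/h (kJ/s): G = 5.12/7.31 = 0.7, B = 0.895/14.2 = 0.063, E = 4.65/17.2 = 0.27, D = 7.77/13.5 = 0.576, A = 0.894/17 = 0.0526.
Ranked: G > D > E > B > A.

G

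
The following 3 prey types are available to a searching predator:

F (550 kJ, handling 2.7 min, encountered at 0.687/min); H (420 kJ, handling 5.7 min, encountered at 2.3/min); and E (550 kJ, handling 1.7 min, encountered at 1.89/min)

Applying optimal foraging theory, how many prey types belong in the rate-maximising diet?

Profitabilities (E/h, kJ/min): E 324, F 204, H 73.7. Add prey in this order while the next type's profitability exceeds the intake rate on those already taken.
Rate on top 1: 246.7. F: 204 < 246.7 → exclude; stop.
Optimal diet: E — 1 of 3 types.

1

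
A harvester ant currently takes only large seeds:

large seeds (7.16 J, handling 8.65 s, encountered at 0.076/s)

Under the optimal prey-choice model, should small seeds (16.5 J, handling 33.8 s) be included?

Current rate: (0.076×7.16)/(1 + 0.076×8.65) = 0.3283 J/s.
Profitability of small seeds: 16.5/33.8 = 0.4882 J/s.
Since 0.4882 > R, including small seeds increases the long-run rate.

Yes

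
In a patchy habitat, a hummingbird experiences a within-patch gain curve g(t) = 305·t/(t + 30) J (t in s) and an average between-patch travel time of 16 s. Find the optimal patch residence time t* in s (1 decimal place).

Maximise g(t)/(T+t): set derivative to zero → g'(t)(T+t) = g(t).
g'(t) = 305·30/(t + 30)². Setting 305·30/(t+30)² = 305t/[(t+30)(16+t)] gives 30(16+t) = t(t+30), so t² = 30×16 = 480.
t* = √480 = 21.91 s.

21.9 s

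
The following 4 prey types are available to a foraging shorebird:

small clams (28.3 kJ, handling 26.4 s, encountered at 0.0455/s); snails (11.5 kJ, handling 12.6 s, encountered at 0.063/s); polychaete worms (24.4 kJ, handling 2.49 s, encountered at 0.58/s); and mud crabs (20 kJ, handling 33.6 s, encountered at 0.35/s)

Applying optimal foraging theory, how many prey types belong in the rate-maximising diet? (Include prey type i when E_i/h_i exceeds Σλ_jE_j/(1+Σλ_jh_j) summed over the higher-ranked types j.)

1

Rank by E/h (kJ/s): polychaete worms 9.8, small clams 1.07, snails 0.913, mud crabs 0.595. Include each in turn until the next type's E/h falls below the running intake rate.
Rate on top 1: 5.79. small clams: 1.07 < 5.79 → exclude; stop.
Optimal diet: polychaete worms — 1 of 4 types.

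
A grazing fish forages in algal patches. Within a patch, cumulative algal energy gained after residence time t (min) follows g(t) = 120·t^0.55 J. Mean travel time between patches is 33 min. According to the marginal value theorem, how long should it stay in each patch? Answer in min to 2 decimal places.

40.33 min

Optimal t* satisfies g'(t*) = g(t*)/(T + t*).
g'(t) = 0.55·120·t^-0.45. Setting 0.55·120·t^-0.45 = 120·t^0.55/(33+t) gives 0.55(33+t) = t, so 0.45·t = 0.55×33.
t* = 0.55×33/0.45 = 40.33 min.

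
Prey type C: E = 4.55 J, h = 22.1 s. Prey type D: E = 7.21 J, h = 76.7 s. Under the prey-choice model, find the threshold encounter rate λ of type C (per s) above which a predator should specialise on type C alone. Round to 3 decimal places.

0.038 per s

The zero-one rule: include type D iff E₂/h₂ > λE₁/(1+λh₁). Equality gives the switch point.
λE₁h₂ = E₂ + λE₂h₁ ⇒ λ = E₂/(E₁h₂ − E₂h₁) = 7.21/(349 − 159.3) = 0.03802 per s.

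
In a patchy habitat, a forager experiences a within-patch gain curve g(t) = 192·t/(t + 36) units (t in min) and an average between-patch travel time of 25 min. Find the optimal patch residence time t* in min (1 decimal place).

30.0 min

By the marginal value theorem, leave when the instantaneous gain rate g'(t) equals the habitat-wide average g(t)/(T + t).
g'(t) = 192·36/(t + 36)². Setting 192·36/(t+36)² = 192t/[(t+36)(25+t)] gives 36(25+t) = t(t+36), so t² = 36×25 = 900.
t* = √900 = 30 min.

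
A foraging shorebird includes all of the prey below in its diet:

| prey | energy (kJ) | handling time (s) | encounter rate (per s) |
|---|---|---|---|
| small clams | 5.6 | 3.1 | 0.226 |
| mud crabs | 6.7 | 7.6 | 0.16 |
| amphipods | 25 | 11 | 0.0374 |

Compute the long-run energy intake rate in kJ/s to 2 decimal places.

0.98 kJ/s

Energy encountered per unit search time: 0.226×5.6 + 0.16×6.7 + 0.0374×25 = 3.273 kJ/s.
Handling time per unit search time: 0.226×3.1 + 0.16×7.6 + 0.0374×11 = 2.328.
Rate = 3.273/(1 + 2.328) = 0.9834 kJ/s.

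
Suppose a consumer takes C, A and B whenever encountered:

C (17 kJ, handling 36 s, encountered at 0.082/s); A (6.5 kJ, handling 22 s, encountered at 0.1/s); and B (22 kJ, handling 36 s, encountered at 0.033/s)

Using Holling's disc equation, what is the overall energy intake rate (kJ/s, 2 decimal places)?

R = (0.082×17 + 0.1×6.5 + 0.033×22) / (1 + 0.082×36 + 0.1×22 + 0.033×36) = 2.77/7.34 = 0.3774 kJ/s.

0.38 kJ/s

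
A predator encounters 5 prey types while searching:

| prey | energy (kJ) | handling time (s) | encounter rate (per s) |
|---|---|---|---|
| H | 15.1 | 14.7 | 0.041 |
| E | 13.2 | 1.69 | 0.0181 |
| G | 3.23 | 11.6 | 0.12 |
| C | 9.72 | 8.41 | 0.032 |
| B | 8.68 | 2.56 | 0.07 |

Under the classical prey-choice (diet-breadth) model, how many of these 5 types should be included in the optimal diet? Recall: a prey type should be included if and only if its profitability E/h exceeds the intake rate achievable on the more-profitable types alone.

Rank by E/h (kJ/s): E 7.81, B 3.39, C 1.16, H 1.03, G 0.278. Include each in turn until the next type's E/h falls below the running intake rate.
Rate on top 1: 0.2318. B: 3.39 > 0.2318 → include.
Rate on top 2: 0.6997. C: 1.16 > 0.6997 → include.
Rate on top 3: 0.7827. H: 1.03 > 0.7827 → include.
Rate on top 4: 0.8535. G: 0.278 < 0.8535 → exclude; stop.
Optimal diet: E, B, C, H — 4 of 5 types.

4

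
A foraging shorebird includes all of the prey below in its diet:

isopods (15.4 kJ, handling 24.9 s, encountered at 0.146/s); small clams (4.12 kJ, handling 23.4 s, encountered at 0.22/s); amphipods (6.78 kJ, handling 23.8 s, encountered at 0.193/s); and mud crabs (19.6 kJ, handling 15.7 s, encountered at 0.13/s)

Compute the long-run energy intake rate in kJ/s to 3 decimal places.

R = Σλ_iE_i / (1 + Σλ_ih_i)
Numerator: 0.146×15.4 + 0.22×4.12 + 0.193×6.78 + 0.13×19.6 = 7.011
Denominator: 1 + 0.146×24.9 + 0.22×23.4 + 0.193×23.8 + 0.13×15.7 = 16.42
R = 7.011/16.42 = 0.4271 kJ/s

0.427 kJ/s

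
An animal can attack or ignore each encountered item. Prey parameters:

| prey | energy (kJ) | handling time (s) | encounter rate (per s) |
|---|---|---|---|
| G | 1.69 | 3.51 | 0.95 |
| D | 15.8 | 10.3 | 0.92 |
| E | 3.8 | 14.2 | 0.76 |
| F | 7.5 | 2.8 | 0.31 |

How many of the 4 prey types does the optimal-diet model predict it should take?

E/h in descending order: F 2.68, D 1.53, G 0.481, E 0.268 kJ/s. The optimal diet is the largest prefix of this list for which every included type satisfies E_i/h_i > R on the types above it.
Rate on top 1: 1.245. D: 1.53 > 1.245 → include.
Rate on top 2: 1.486. G: 0.481 < 1.486 → exclude; stop.
Optimal diet: F, D — 2 of 4 types.

2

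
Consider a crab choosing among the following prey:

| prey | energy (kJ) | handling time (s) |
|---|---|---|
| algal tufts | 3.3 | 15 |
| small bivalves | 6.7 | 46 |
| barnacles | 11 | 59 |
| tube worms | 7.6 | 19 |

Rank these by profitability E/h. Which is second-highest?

algal tufts

In descending order of E/h:
tube worms: 7.6/19 = 0.4 kJ/s
algal tufts: 3.3/15 = 0.22 kJ/s
barnacles: 11/59 = 0.186 kJ/s
small bivalves: 6.7/46 = 0.146 kJ/s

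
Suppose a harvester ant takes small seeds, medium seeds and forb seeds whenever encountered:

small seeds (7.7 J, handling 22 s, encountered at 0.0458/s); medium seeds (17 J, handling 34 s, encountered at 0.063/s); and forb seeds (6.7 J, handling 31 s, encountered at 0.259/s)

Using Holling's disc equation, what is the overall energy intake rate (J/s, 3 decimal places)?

0.259 J/s

R = (0.0458×7.7 + 0.063×17 + 0.259×6.7) / (1 + 0.0458×22 + 0.063×34 + 0.259×31) = 3.159/12.18 = 0.2594 J/s.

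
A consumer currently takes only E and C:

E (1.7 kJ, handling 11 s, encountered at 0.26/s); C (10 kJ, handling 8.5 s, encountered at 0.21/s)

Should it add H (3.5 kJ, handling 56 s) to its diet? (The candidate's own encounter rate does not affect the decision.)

On E and C alone, R = ΣλE/(1+Σλh) = 2.542/5.645 = 0.4503 kJ/s.
Profitability of H: 3.5/56 = 0.0625 kJ/s.
Since 0.0625 < R, time spent handling H is better spent searching.

No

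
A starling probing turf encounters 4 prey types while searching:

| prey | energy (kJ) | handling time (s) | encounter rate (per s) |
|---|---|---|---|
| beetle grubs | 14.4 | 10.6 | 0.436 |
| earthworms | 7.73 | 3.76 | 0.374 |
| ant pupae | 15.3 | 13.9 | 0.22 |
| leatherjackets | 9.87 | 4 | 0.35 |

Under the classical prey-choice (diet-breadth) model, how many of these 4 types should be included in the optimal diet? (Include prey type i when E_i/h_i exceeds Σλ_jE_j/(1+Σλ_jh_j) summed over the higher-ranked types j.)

2

E/h in descending order: leatherjackets 2.47, earthworms 2.06, beetle grubs 1.36, ant pupae 1.1 kJ/s. The optimal diet is the largest prefix of this list for which every included type satisfies E_i/h_i > R on the types above it.
Rate on top 1: 1.439. earthworms: 2.06 > 1.439 → include.
Rate on top 2: 1.667. beetle grubs: 1.36 < 1.667 → exclude; stop.
Optimal diet: leatherjackets, earthworms — 2 of 4 types.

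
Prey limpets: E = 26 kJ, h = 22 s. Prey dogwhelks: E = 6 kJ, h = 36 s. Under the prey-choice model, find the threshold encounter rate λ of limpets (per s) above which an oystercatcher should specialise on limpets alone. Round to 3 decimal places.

0.007 per s

Drop dogwhelks once their profitability E₂/h₂ falls below the rate achievable on limpets alone: E₂/h₂ = λE₁/(1 + λh₁).
Solve for λ: λE₁h₂ = E₂(1 + λh₁) → λ(E₁h₂ − E₂h₁) = E₂ → λ = E₂/(E₁h₂ − E₂h₁).
λ = 6/(26×36 − 6×22) = 6/804 = 0.007463 per s.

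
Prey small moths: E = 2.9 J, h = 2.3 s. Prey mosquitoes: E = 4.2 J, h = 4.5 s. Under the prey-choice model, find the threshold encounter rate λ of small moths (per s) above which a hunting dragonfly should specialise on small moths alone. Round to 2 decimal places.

The zero-one rule: include mosquitoes iff E₂/h₂ > λE₁/(1+λh₁). Equality gives the switch point.
λE₁h₂ = E₂ + λE₂h₁ ⇒ λ = E₂/(E₁h₂ − E₂h₁) = 4.2/(13.05 − 9.66) = 1.239 per s.

1.24 per s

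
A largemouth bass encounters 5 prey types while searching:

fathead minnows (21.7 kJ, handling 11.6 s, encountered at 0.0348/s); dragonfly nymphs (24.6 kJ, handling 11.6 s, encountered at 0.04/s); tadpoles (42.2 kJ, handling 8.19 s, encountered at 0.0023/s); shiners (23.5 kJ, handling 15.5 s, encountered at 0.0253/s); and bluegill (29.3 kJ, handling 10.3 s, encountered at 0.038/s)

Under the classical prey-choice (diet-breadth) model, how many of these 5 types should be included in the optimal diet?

5

E/h in descending order: tadpoles 5.15, bluegill 2.84, dragonfly nymphs 2.12, fathead minnows 1.87, shiners 1.52 kJ/s. The optimal diet is the largest prefix of this list for which every included type satisfies E_i/h_i > R on the types above it.
Rate on top 1: 0.09527. bluegill: 2.84 > 0.09527 → include.
Rate on top 2: 0.8583. dragonfly nymphs: 2.12 > 0.8583 → include.
Rate on top 3: 1.171. fathead minnows: 1.87 > 1.171 → include.
Rate on top 4: 1.295. shiners: 1.52 > 1.295 → include.
Optimal diet: tadpoles, bluegill, dragonfly nymphs, fathead minnows, shiners — 5 of 5 types.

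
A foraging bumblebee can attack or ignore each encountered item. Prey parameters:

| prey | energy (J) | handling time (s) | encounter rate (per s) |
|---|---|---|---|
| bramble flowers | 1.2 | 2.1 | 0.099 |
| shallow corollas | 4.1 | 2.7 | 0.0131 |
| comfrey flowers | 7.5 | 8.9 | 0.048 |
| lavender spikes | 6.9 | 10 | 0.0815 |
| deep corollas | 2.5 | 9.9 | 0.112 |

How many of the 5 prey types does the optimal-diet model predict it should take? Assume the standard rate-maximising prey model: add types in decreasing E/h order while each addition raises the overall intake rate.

E/h in descending order: shallow corollas 1.52, comfrey flowers 0.843, lavender spikes 0.69, bramble flowers 0.571, deep corollas 0.253 J/s. The optimal diet is the largest prefix of this list for which every included type satisfies E_i/h_i > R on the types above it.
Rate on top 1: 0.05188. comfrey flowers: 0.843 > 0.05188 → include.
Rate on top 2: 0.2829. lavender spikes: 0.69 > 0.2829 → include.
Rate on top 3: 0.4286. bramble flowers: 0.571 > 0.4286 → include.
Rate on top 4: 0.4405. deep corollas: 0.253 < 0.4405 → exclude; stop.
Optimal diet: shallow corollas, comfrey flowers, lavender spikes, bramble flowers — 4 of 5 types.

4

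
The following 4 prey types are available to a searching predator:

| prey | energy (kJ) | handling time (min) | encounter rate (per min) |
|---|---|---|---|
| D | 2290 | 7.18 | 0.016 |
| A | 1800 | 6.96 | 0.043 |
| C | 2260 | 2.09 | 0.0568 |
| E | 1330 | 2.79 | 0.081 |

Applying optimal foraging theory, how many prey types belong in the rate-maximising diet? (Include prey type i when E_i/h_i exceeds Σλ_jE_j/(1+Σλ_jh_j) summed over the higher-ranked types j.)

4

Rank by E/h (kJ/min): C 1.08e+03, E 477, D 319, A 259. Include each in turn until the next type's E/h falls below the running intake rate.
Rate on top 1: 114.7. E: 477 > 114.7 → include.
Rate on top 2: 175.6. D: 319 > 175.6 → include.
Rate on top 3: 186.9. A: 259 > 186.9 → include.
Optimal diet: C, E, D, A — 4 of 4 types.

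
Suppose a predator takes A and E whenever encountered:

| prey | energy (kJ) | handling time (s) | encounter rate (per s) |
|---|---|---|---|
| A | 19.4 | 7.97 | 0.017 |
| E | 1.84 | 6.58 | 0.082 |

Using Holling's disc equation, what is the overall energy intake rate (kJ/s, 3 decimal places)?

R = (0.017×19.4 + 0.082×1.84) / (1 + 0.017×7.97 + 0.082×6.58) = 0.4807/1.675 = 0.287 kJ/s.

0.287 kJ/s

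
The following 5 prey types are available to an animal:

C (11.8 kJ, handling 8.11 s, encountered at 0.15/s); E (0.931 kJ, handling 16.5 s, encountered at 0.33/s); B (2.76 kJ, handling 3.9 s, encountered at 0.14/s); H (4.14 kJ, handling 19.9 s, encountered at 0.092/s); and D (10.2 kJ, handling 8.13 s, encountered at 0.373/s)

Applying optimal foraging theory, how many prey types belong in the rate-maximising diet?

Rank by E/h (kJ/s): C 1.45, D 1.25, B 0.708, H 0.208, E 0.0564. Include each in turn until the next type's E/h falls below the running intake rate.
Rate on top 1: 0.7986. D: 1.25 > 0.7986 → include.
Rate on top 2: 1.062. B: 0.708 < 1.062 → exclude; stop.
Optimal diet: C, D — 2 of 5 types.

2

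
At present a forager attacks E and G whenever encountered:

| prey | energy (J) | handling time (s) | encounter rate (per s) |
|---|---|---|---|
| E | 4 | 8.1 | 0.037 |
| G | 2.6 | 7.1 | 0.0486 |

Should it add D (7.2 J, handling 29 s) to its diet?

On E and G alone, R = ΣλE/(1+Σλh) = 0.2744/1.645 = 0.1668 J/s.
Profitability of D: 7.2/29 = 0.2483 J/s.
Since 0.2483 > R, including D increases the long-run rate.

Yes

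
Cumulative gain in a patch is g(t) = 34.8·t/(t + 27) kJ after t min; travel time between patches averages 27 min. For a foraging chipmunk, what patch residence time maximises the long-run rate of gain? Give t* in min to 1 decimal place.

27.0 min

Optimal t* satisfies g'(t*) = g(t*)/(T + t*).
g'(t) = 34.8·27/(t + 27)². Setting 34.8·27/(t+27)² = 34.8t/[(t+27)(27+t)] gives 27(27+t) = t(t+27), so t² = 27×27 = 729.
t* = √729 = 27 min.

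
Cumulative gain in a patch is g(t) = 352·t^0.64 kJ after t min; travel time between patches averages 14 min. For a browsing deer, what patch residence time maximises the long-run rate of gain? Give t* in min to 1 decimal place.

24.9 min

By the marginal value theorem, leave when the instantaneous gain rate g'(t) equals the habitat-wide average g(t)/(T + t).
g'(t) = 0.64·352·t^-0.36. Setting 0.64·352·t^-0.36 = 352·t^0.64/(14+t) gives 0.64(14+t) = t, so 0.36·t = 0.64×14.
t* = 0.64×14/0.36 = 24.89 min.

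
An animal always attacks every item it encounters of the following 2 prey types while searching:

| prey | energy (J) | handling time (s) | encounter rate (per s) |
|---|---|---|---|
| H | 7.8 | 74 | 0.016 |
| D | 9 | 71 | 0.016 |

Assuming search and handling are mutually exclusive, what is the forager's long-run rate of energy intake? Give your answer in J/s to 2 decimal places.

R = Σλ_iE_i / (1 + Σλ_ih_i)
Numerator: 0.016×7.8 + 0.016×9 = 0.2688
Denominator: 1 + 0.016×74 + 0.016×71 = 3.32
R = 0.2688/3.32 = 0.08096 J/s

0.08 J/s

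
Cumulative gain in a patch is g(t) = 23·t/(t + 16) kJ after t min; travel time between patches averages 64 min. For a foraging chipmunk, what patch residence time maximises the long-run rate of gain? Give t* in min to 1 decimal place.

By the marginal value theorem, leave when the instantaneous gain rate g'(t) equals the habitat-wide average g(t)/(T + t).
g'(t) = 23·16/(t + 16)². Setting 23·16/(t+16)² = 23t/[(t+16)(64+t)] gives 16(64+t) = t(t+16), so t² = 16×64 = 1024.
t* = √1024 = 32 min.

32.0 min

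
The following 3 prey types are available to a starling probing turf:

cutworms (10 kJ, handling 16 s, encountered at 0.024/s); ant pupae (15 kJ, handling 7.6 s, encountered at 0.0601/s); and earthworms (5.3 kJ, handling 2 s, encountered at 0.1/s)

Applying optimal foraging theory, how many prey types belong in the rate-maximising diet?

E/h in descending order: earthworms 2.65, ant pupae 1.97, cutworms 0.625 kJ/s. The optimal diet is the largest prefix of this list for which every included type satisfies E_i/h_i > R on the types above it.
Rate on top 1: 0.4417. ant pupae: 1.97 > 0.4417 → include.
Rate on top 2: 0.864. cutworms: 0.625 < 0.864 → exclude; stop.
Optimal diet: earthworms, ant pupae — 2 of 3 types.

2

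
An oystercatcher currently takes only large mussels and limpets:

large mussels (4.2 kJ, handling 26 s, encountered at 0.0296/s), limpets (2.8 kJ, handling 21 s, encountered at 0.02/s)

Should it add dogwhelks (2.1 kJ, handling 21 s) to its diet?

Intake rate on the current diet: R = (0.0296×4.2 + 0.02×2.8) / (1 + 0.0296×26 + 0.02×21) = 0.1803/2.19 = 0.08235 kJ/s.
dogwhelks: E/h = 2.1/21 = 0.1 kJ/s.
Since 0.1 > R, including dogwhelks increases the long-run rate.

Yes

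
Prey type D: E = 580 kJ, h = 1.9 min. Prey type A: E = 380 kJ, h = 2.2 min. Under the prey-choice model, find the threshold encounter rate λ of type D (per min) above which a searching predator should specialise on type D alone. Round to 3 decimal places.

0.686 per min

Drop type A once their profitability E₂/h₂ falls below the rate achievable on type D alone: E₂/h₂ = λE₁/(1 + λh₁).
Solve for λ: λE₁h₂ = E₂(1 + λh₁) → λ(E₁h₂ − E₂h₁) = E₂ → λ = E₂/(E₁h₂ − E₂h₁).
λ = 380/(580×2.2 − 380×1.9) = 380/554 = 0.6859 per min.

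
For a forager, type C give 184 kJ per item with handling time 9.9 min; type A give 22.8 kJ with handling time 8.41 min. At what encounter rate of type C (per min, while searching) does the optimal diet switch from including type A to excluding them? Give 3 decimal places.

The zero-one rule: include type A iff E₂/h₂ > λE₁/(1+λh₁). Equality gives the switch point.
λE₁h₂ = E₂ + λE₂h₁ ⇒ λ = E₂/(E₁h₂ − E₂h₁) = 22.8/(1547 − 225.7) = 0.01725 per min.

0.017 per min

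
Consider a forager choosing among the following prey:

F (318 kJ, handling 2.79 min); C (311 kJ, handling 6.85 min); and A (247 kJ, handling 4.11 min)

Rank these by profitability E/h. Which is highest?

In descending order of E/h:
F: 318/2.79 = 114 kJ/min
A: 247/4.11 = 60.1 kJ/min
C: 311/6.85 = 45.4 kJ/min

F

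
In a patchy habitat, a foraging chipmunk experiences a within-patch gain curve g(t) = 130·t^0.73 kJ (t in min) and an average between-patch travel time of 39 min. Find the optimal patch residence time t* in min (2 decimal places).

Optimal t* satisfies g'(t*) = g(t*)/(T + t*).
g'(t) = 0.73·130·t^-0.27. Setting 0.73·130·t^-0.27 = 130·t^0.73/(39+t) gives 0.73(39+t) = t, so 0.27·t = 0.73×39.
t* = 0.73×39/0.27 = 105.4 min.

105.44 min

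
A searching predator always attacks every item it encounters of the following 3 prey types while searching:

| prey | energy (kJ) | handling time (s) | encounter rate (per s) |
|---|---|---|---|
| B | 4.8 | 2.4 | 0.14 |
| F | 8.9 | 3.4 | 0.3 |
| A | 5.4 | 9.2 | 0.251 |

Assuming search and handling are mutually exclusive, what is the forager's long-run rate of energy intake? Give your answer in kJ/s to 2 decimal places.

1.01 kJ/s

R = (0.14×4.8 + 0.3×8.9 + 0.251×5.4) / (1 + 0.14×2.4 + 0.3×3.4 + 0.251×9.2) = 4.697/4.665 = 1.007 kJ/s.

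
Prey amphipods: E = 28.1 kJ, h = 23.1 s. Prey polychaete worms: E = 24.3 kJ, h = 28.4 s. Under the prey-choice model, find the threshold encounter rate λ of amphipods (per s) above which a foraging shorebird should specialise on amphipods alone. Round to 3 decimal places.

0.103 per s

At the threshold, the rate on amphipods alone equals the profitability of polychaete worms: λ·28.1/(1 + λ·23.1) = 24.3/28.4 = 0.8556.
Rearranging, λ(28.1 − 0.8556×23.1) = 0.8556, so λ = 0.8556/8.335 = 0.1027 per s.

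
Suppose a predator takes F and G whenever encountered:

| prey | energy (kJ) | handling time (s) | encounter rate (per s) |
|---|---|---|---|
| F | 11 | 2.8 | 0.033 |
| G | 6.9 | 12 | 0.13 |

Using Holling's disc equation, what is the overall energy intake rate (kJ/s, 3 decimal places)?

0.475 kJ/s

R = Σλ_iE_i / (1 + Σλ_ih_i)
Numerator: 0.033×11 + 0.13×6.9 = 1.26
Denominator: 1 + 0.033×2.8 + 0.13×12 = 2.652
R = 1.26/2.652 = 0.475 kJ/s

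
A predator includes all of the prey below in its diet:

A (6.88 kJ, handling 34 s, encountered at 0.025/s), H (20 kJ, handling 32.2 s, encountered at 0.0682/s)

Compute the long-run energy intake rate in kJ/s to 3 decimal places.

R = Σλ_iE_i / (1 + Σλ_ih_i)
Numerator: 0.025×6.88 + 0.0682×20 = 1.536
Denominator: 1 + 0.025×34 + 0.0682×32.2 = 4.046
R = 1.536/4.046 = 0.3796 kJ/s

0.380 kJ/s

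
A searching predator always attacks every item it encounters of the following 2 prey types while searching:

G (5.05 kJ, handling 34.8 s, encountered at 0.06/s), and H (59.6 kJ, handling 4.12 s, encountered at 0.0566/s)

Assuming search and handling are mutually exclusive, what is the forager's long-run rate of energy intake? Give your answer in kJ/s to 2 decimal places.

R = (0.06×5.05 + 0.0566×59.6) / (1 + 0.06×34.8 + 0.0566×4.12) = 3.676/3.321 = 1.107 kJ/s.

1.11 kJ/s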